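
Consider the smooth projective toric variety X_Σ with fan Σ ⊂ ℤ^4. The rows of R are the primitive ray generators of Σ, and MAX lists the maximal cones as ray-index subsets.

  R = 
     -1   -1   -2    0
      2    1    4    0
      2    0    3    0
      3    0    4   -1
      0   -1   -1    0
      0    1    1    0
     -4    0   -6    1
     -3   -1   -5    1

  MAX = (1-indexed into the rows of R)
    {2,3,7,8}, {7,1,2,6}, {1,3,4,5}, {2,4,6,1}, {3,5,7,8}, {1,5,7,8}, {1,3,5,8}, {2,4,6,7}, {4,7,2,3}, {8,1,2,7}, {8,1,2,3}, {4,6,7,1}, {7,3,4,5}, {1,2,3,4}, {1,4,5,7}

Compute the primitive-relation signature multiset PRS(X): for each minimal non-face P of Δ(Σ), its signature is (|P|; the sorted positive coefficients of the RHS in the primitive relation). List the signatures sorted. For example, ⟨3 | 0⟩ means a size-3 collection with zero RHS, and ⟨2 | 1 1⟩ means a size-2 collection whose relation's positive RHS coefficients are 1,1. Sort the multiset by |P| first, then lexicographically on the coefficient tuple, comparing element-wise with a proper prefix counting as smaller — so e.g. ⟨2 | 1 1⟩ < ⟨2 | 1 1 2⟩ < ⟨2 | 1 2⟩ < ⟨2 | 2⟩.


Primitive collections (7):

  • {5,6}:  v_{5} + v_{6} = 0  ⇒ sig = ⟨2 | 0⟩
  • {2,5}:  v_{2} + v_{5} = v_{3}  ⇒ sig = ⟨2 | 1⟩
  • {3,6}:  v_{3} + v_{6} = v_{2}  ⇒ sig = ⟨2 | 1⟩
  • {4,8}:  v_{4} + v_{8} = v_{5}  ⇒ sig = ⟨2 | 1⟩
  • {6,8}:  v_{6} + v_{8} = v_{1} + v_{2} + v_{7}  ⇒ sig = ⟨2 | 1 1 1⟩
  • {1,3,7}:  v_{1} + v_{3} + v_{7} = v_{8}  ⇒ sig = ⟨3 | 1⟩
  • {1,2,4,7}:  v_{1} + v_{2} + v_{4} + v_{7} = 0  ⇒ sig = ⟨4 | 0⟩

Hence PRS(X_Σ) =
    |P|=2: 5 collections, coeffs (), (1), (1), (1), (1,1,1)
    |P|=3: 1 collection, coeffs (1)
    |P|=4: 1 collection, coeffs ()


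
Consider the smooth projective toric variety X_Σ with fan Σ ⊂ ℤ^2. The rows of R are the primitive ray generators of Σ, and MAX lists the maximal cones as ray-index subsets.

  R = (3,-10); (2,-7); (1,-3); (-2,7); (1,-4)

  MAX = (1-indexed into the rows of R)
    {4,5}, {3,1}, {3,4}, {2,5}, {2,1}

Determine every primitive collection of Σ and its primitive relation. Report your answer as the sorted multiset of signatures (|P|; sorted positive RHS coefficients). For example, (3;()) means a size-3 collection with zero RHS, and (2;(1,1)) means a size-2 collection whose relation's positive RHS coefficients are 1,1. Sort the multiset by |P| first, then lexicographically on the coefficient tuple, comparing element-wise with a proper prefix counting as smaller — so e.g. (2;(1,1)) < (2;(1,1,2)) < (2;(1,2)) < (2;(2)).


5 minimal non-faces of Δ(Σ) (on 5 rays):

  • {2,4}:  v_{2} + v_{4} = 0  →  sig = (2;())
  • {1,4}:  v_{1} + v_{4} = v_{3}  →  sig = (2;(1))
  • {2,3}:  v_{2} + v_{3} = v_{1}  →  sig = (2;(1))
  • {3,5}:  v_{3} + v_{5} = v_{2}  →  sig = (2;(1))
  • {1,5}:  v_{1} + v_{5} = 2·v_{2}  →  sig = (2;(2))

so the primitive-relation signature multiset is
[(2;()), (2;(1)), (2;(1)), (2;(1)), (2;(2))]


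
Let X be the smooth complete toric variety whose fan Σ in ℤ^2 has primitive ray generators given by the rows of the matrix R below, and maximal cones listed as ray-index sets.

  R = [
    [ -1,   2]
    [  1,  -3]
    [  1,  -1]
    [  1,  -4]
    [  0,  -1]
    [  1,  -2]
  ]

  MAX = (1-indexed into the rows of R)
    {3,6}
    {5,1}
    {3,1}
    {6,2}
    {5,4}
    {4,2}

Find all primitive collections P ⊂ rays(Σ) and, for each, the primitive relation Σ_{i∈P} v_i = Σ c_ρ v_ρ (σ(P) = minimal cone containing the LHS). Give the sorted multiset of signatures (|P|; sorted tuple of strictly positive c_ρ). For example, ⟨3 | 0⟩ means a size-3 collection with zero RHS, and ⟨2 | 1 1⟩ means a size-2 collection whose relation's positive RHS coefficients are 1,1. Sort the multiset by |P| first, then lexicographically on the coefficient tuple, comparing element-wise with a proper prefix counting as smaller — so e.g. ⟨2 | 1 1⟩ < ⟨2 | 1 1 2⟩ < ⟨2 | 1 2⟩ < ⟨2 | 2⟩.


9 collections generate NE(X_Σ); each relation:

  • {1,6}:  v_{1} + v_{6} = 0 — sig = ⟨2 | 0⟩
  • {1,2}:  v_{1} + v_{2} = v_{5} — sig = ⟨2 | 1⟩
  • {2,5}:  v_{2} + v_{5} = v_{4} — sig = ⟨2 | 1⟩
  • {3,5}:  v_{3} + v_{5} = v_{6} — sig = ⟨2 | 1⟩
  • {5,6}:  v_{5} + v_{6} = v_{2} — sig = ⟨2 | 1⟩
  • {3,4}:  v_{3} + v_{4} = v_{2} + v_{6} — sig = ⟨2 | 1 1⟩
  • {1,4}:  v_{1} + v_{4} = 2·v_{5} — sig = ⟨2 | 2⟩
  • {2,3}:  v_{2} + v_{3} = 2·v_{6} — sig = ⟨2 | 2⟩
  • {4,6}:  v_{4} + v_{6} = 2·v_{2} — sig = ⟨2 | 2⟩

Hence PRS(X_Σ) =
{ ⟨2 | 0⟩,  ⟨2 | 1⟩ ×4,  ⟨2 | 1 1⟩,  ⟨2 | 2⟩ ×3 }


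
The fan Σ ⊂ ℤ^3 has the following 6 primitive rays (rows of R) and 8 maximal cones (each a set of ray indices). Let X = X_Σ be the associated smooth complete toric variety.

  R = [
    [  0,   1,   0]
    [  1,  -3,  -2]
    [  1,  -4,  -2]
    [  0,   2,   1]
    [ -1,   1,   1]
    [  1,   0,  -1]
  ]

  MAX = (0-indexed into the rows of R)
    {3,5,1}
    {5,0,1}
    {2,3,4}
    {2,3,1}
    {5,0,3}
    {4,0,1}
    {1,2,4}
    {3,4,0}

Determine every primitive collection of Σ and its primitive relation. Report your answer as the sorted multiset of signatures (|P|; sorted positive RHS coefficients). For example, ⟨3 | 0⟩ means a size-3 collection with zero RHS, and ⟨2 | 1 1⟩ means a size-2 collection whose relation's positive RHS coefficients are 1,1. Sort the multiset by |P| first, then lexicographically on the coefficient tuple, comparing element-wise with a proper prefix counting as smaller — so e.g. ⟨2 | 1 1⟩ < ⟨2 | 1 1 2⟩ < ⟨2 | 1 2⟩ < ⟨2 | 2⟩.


The 5 primitive collections of Σ (r=6, n=3):

  • {0,2}:  v_{0} + v_{2} = v_{1}  →  sig = ⟨2 | 1⟩
  • {4,5}:  v_{4} + v_{5} = v_{0}  →  sig = ⟨2 | 1⟩
  • {2,5}:  v_{2} + v_{5} = 2·v_{1} + v_{3}  →  sig = ⟨2 | 1 2⟩
  • {1,3,4}:  v_{1} + v_{3} + v_{4} = 0  →  sig = ⟨3 | 0⟩
  • {0,1,3}:  v_{0} + v_{1} + v_{3} = v_{5}  →  sig = ⟨3 | 1⟩

Signatures (|P|; sorted positive RHS coefficients), sorted:
    |P|=2: 3 collections, coeffs (1), (1), (1,2)
    |P|=3: 2 collections, coeffs (), (1)


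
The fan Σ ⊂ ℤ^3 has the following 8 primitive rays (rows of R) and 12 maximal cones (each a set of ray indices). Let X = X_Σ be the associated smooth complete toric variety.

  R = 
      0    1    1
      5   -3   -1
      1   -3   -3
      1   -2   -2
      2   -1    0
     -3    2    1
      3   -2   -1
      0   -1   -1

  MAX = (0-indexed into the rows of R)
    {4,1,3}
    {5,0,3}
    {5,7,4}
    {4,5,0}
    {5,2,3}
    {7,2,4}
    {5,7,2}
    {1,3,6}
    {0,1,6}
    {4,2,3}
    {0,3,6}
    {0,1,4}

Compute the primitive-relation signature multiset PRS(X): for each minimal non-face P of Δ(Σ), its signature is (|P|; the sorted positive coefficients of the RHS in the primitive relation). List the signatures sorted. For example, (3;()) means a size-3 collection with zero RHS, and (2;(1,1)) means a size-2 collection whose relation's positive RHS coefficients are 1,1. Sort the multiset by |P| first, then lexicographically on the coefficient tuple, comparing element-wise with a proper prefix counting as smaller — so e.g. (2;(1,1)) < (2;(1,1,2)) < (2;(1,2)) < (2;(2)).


Δ(Σ) — 8 vertices, 14 min non-faces:

  P={0,7}:  v_{0} + v_{7} = 0 — sig = (2;())
  P={5,6}:  v_{5} + v_{6} = 0 — sig = (2;())
  P={0,2}:  v_{0} + v_{2} = v_{3} — sig = (2;(1))
  P={1,5}:  v_{1} + v_{5} = v_{4} — sig = (2;(1))
  P={3,7}:  v_{3} + v_{7} = v_{2} — sig = (2;(1))
  P={4,6}:  v_{4} + v_{6} = v_{1} — sig = (2;(1))
  P={6,7}:  v_{6} + v_{7} = v_{3} + v_{4} — sig = (2;(1,1))
  P={1,7}:  v_{1} + v_{7} = v_{3} + 2·v_{4} — sig = (2;(1,2))
  P={2,6}:  v_{2} + v_{6} = 2·v_{3} + v_{4} — sig = (2;(1,2))
  P={1,2}:  v_{1} + v_{2} = 2·v_{3} + 2·v_{4} — sig = (2;(2,2))
  P={0,3,4}:  v_{0} + v_{3} + v_{4} = v_{6} — sig = (3;(1))
  P={3,4,5}:  v_{3} + v_{4} + v_{5} = v_{7} — sig = (3;(1))
  P={0,1,3}:  v_{0} + v_{1} + v_{3} = 2·v_{6} — sig = (3;(2))
  P={2,4,5}:  v_{2} + v_{4} + v_{5} = 2·v_{7} — sig = (3;(2))

so the primitive-relation signature multiset is
    |P|=2: 10 collections, coeffs (), (), (1), (1), (1), (1), (1,1), (1,2), (1,2), (2,2)
    |P|=3: 4 collections, coeffs (1), (1), (2), (2)


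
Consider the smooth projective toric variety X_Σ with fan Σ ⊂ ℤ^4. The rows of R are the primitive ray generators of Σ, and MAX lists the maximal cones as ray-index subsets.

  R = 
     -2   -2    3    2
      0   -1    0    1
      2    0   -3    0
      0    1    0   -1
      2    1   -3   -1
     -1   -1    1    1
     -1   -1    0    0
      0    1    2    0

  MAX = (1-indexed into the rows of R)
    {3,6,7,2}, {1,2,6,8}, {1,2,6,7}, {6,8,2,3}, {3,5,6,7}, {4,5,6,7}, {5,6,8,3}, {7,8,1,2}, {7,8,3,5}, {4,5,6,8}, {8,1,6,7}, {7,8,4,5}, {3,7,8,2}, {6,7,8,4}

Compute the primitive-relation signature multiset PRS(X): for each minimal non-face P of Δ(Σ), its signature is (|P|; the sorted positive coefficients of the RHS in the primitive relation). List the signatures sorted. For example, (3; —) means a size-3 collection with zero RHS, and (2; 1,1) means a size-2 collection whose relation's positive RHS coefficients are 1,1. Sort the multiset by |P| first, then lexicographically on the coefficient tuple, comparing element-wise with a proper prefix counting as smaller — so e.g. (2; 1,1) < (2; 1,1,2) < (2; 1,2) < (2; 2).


9 minimal non-faces of Δ(Σ) (on 8 rays):

  P={2,4}:  v_{2} + v_{4} = 0 ; sig = (2; —)
  P={1,5}:  v_{1} + v_{5} = v_{2} ; sig = (2; 1)
  P={2,5}:  v_{2} + v_{5} = v_{3} ; sig = (2; 1)
  P={3,4}:  v_{3} + v_{4} = v_{5} ; sig = (2; 1)
  P={1,4}:  v_{1} + v_{4} = v_{6} + v_{7} + v_{8} ; sig = (2; 1,1,1)
  P={1,3}:  v_{1} + v_{3} = 2·v_{2} ; sig = (2; 2)
  P={5,6,7,8}:  v_{5} + v_{6} + v_{7} + v_{8} = 0 ; sig = (4; —)
  P={2,6,7,8}:  v_{2} + v_{6} + v_{7} + v_{8} = v_{1} ; sig = (4; 1)
  P={3,6,7,8}:  v_{3} + v_{6} + v_{7} + v_{8} = v_{2} ; sig = (4; 1)

Signatures (|P|; sorted positive RHS coefficients), sorted:
    |P|=2: 6 collections, coeffs (), (1), (1), (1), (1,1,1), (2)
    |P|=4: 3 collections, coeffs (), (1), (1)


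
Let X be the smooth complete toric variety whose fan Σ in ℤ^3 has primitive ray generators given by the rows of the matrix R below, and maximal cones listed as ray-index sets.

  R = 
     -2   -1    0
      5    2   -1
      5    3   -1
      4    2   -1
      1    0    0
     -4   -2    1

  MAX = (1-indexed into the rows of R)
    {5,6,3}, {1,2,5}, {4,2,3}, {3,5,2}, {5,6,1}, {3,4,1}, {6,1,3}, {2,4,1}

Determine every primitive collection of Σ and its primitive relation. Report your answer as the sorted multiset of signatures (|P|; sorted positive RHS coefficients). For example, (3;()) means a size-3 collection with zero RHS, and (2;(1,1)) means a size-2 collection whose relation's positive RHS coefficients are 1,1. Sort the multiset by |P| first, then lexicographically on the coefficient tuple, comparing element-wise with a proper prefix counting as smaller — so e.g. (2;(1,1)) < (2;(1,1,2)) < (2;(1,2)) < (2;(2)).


Δ(Σ) — 6 vertices, 5 min non-faces:

  {4,6}:  v_{4} + v_{6} = 0 — sig = (2;())
  {2,6}:  v_{2} + v_{6} = v_{5} — sig = (2;(1))
  {4,5}:  v_{4} + v_{5} = v_{2} — sig = (2;(1))
  {1,3,5}:  v_{1} + v_{3} + v_{5} = v_{4} — sig = (3;(1))
  {1,2,3}:  v_{1} + v_{2} + v_{3} = 2·v_{4} — sig = (3;(2))

Sorted signature multiset PRS(X):
{ (2;()),  (2;(1)) ×2,  (3;(1)),  (3;(2)) }


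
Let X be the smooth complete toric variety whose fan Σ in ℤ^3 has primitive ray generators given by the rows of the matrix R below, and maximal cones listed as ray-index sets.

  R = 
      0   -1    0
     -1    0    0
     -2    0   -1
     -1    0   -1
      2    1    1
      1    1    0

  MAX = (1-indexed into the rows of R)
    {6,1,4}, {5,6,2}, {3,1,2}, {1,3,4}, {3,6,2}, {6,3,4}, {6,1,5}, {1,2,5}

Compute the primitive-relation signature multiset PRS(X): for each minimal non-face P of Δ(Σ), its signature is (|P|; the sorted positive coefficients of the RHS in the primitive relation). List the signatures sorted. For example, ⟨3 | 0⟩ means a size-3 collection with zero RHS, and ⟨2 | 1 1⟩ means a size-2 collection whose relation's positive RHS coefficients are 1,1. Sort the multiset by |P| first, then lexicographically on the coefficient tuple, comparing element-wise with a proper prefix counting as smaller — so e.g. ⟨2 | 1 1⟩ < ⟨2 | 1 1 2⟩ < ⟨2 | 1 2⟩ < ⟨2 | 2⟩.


Σ has 5 primitive collections:

  {2,4}:  v_{2} + v_{4} = v_{3} ; sig = ⟨2 | 1⟩
  {4,5}:  v_{4} + v_{5} = v_{6} ; sig = ⟨2 | 1⟩
  {3,5}:  v_{3} + v_{5} = v_{2} + v_{6} ; sig = ⟨2 | 1 1⟩
  {1,2,6}:  v_{1} + v_{2} + v_{6} = 0 ; sig = ⟨3 | 0⟩
  {1,3,6}:  v_{1} + v_{3} + v_{6} = v_{4} ; sig = ⟨3 | 1⟩

Sorted signature multiset PRS(X):
    ⟨2 | 1⟩
    ⟨2 | 1⟩
    ⟨2 | 1 1⟩
    ⟨3 | 0⟩
    ⟨3 | 1⟩


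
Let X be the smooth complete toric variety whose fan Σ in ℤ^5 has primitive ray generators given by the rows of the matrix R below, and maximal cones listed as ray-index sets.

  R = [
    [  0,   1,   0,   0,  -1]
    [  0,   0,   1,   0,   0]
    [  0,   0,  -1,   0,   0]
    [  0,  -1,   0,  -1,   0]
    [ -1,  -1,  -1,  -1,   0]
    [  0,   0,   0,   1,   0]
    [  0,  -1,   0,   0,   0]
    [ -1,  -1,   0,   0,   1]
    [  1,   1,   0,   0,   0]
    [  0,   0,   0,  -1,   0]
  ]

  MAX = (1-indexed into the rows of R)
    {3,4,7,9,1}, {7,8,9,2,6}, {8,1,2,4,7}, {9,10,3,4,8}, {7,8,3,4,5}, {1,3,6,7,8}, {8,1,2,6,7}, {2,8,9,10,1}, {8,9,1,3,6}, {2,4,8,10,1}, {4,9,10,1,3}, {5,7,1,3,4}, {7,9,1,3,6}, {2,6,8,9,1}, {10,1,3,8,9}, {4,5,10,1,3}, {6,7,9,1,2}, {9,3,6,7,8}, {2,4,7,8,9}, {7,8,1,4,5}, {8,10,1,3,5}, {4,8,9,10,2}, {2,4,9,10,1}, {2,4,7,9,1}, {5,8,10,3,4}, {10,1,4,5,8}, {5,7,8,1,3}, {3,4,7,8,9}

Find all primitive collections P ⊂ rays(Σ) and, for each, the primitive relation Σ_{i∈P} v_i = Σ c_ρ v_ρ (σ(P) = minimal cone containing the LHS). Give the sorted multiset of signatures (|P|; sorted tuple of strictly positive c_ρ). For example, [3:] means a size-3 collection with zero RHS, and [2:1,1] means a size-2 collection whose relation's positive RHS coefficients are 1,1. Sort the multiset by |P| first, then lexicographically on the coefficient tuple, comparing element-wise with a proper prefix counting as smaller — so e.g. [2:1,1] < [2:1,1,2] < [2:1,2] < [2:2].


Σ has 10 primitive collections:

  P={2,3}:  v_{2} + v_{3} = 0  so sig = [2:]
  P={6,10}:  v_{6} + v_{10} = 0  so sig = [2:]
  P={4,6}:  v_{4} + v_{6} = v_{7}  so sig = [2:1]
  P={7,10}:  v_{7} + v_{10} = v_{4}  so sig = [2:1]
  P={5,9}:  v_{5} + v_{9} = v_{3} + v_{10}  so sig = [2:1,1]
  P={2,5}:  v_{2} + v_{5} = v_{1} + v_{4} + v_{8}  so sig = [2:1,1,1]
  P={5,6}:  v_{5} + v_{6} = v_{1} + v_{3} + v_{7} + v_{8}  so sig = [2:1,1,1,1]
  P={1,7,8,9}:  v_{1} + v_{7} + v_{8} + v_{9} = 0  so sig = [4:]
  P={1,3,4,8}:  v_{1} + v_{3} + v_{4} + v_{8} = v_{5}  so sig = [4:1]
  P={1,4,8,9}:  v_{1} + v_{4} + v_{8} + v_{9} = v_{10}  so sig = [4:1]

Signatures (|P|; sorted positive RHS coefficients), sorted:
[[2:], [2:], [2:1], [2:1], [2:1,1], [2:1,1,1], [2:1,1,1,1], [4:], [4:1], [4:1]]


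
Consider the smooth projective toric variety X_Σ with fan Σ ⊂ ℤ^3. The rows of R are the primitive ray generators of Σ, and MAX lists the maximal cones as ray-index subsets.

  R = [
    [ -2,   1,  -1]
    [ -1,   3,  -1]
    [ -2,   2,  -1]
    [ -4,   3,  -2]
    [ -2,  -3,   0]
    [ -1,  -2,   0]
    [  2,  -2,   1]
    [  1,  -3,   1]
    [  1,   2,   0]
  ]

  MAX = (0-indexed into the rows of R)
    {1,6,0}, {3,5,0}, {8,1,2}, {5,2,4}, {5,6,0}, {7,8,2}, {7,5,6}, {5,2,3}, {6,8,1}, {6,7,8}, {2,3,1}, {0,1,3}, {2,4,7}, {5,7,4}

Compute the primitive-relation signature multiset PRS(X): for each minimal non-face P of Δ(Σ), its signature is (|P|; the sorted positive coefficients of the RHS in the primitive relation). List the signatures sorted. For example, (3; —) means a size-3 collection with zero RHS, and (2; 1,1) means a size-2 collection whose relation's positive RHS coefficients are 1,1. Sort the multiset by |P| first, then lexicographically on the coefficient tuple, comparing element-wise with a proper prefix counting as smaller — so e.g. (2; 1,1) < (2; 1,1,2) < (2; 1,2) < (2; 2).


The 16 primitive collections of Σ (r=9, n=3):

  P={1,7}:  v_{1} + v_{7} = 0  so sig = (2; —)
  P={2,6}:  v_{2} + v_{6} = 0  so sig = (2; —)
  P={5,8}:  v_{5} + v_{8} = 0  so sig = (2; —)
  P={0,2}:  v_{0} + v_{2} = v_{3}  so sig = (2; 1)
  P={0,7}:  v_{0} + v_{7} = v_{5}  so sig = (2; 1)
  P={0,8}:  v_{0} + v_{8} = v_{1}  so sig = (2; 1)
  P={1,5}:  v_{1} + v_{5} = v_{0}  so sig = (2; 1)
  P={3,6}:  v_{3} + v_{6} = v_{0}  so sig = (2; 1)
  P={1,4}:  v_{1} + v_{4} = v_{2} + v_{5}  so sig = (2; 1,1)
  P={3,7}:  v_{3} + v_{7} = v_{2} + v_{5}  so sig = (2; 1,1)
  P={3,8}:  v_{3} + v_{8} = v_{1} + v_{2}  so sig = (2; 1,1)
  P={4,6}:  v_{4} + v_{6} = v_{5} + v_{7}  so sig = (2; 1,1)
  P={4,8}:  v_{4} + v_{8} = v_{2} + v_{7}  so sig = (2; 1,1)
  P={0,4}:  v_{0} + v_{4} = v_{2} + 2·v_{5}  so sig = (2; 1,2)
  P={3,4}:  v_{3} + v_{4} = 2·v_{2} + 2·v_{5}  so sig = (2; 2,2)
  P={2,5,7}:  v_{2} + v_{5} + v_{7} = v_{4}  so sig = (3; 1)

Signatures (|P|; sorted positive RHS coefficients), sorted:
    |P|=2: 15 collections, coeffs (), (), (), (1), (1), (1), (1), (1), (1,1), (1,1), (1,1), (1,1), (1,1), (1,2), (2,2)
    |P|=3: 1 collection, coeffs (1)


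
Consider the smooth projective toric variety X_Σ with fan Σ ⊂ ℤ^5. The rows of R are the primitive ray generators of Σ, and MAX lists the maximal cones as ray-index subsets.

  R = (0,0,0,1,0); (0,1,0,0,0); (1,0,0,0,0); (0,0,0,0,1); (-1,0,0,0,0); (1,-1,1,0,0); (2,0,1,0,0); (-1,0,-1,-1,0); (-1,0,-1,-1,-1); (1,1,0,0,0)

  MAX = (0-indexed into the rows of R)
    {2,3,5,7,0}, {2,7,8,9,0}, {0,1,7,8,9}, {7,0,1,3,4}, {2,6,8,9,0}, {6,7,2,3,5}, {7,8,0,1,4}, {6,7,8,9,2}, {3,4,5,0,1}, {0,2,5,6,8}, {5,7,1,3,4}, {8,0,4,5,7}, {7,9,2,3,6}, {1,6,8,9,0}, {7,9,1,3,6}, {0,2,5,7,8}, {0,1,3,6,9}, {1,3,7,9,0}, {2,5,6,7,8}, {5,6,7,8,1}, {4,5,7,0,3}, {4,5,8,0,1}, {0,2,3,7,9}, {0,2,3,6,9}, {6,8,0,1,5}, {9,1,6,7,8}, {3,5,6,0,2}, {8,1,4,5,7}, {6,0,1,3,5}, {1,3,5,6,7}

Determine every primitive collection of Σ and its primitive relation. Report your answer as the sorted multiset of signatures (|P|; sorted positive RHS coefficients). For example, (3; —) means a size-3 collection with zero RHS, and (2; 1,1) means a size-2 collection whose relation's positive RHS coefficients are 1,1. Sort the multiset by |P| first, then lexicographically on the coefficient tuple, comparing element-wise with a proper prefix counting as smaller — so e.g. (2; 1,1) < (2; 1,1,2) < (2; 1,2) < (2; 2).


8 collections generate NE(X_Σ); each relation:

  {2,4}:  v_{2} + v_{4} = 0  →  sig = (2; —)
  {1,2}:  v_{1} + v_{2} = v_{9}  →  sig = (2; 1)
  {3,8}:  v_{3} + v_{8} = v_{7}  →  sig = (2; 1)
  {4,9}:  v_{4} + v_{9} = v_{1}  →  sig = (2; 1)
  {5,9}:  v_{5} + v_{9} = v_{6}  →  sig = (2; 1)
  {4,6}:  v_{4} + v_{6} = v_{1} + v_{5}  →  sig = (2; 1,1)
  {0,6,7}:  v_{0} + v_{6} + v_{7} = v_{2}  →  sig = (3; 1)
  {0,1,5,7}:  v_{0} + v_{1} + v_{5} + v_{7} = 0  →  sig = (4; —)

Sorted signature multiset PRS(X):
    |P|=2: 6 collections, coeffs (), (1), (1), (1), (1), (1,1)
    |P|=3: 1 collection, coeffs (1)
    |P|=4: 1 collection, coeffs ()


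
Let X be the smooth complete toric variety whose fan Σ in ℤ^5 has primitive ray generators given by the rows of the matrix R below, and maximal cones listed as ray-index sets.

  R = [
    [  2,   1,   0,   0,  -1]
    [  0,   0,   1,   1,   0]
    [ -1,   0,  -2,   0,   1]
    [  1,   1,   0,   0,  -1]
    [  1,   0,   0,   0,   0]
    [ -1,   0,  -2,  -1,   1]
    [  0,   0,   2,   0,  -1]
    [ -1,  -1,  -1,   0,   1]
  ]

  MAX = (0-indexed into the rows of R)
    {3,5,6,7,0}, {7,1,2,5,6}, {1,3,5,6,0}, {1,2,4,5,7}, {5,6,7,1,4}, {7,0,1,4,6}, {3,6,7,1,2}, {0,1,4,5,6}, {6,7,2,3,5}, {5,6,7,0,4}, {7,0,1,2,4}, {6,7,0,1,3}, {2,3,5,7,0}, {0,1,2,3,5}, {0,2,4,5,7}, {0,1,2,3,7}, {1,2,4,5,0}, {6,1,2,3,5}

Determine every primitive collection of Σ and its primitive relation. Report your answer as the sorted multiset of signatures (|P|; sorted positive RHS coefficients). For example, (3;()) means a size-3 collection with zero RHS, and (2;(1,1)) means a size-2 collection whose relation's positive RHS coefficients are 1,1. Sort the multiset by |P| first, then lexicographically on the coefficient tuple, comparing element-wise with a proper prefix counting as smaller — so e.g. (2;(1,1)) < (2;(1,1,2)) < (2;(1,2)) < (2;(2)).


Σ has 5 primitive collections:

  P = {3,4}:  v_{3} + v_{4} = v_{0} — sig = (2;(1))
  P = {2,4,6}:  v_{2} + v_{4} + v_{6} = 0 — sig = (3;())
  P = {0,2,6}:  v_{0} + v_{2} + v_{6} = v_{3} — sig = (3;(1))
  P = {1,3,5,7}:  v_{1} + v_{3} + v_{5} + v_{7} = v_{2} — sig = (4;(1))
  P = {0,1,5,7}:  v_{0} + v_{1} + v_{5} + v_{7} = v_{2} + v_{4} — sig = (4;(1,1))

Hence PRS(X_Σ) =
    (2;(1))
    (3;())
    (3;(1))
    (4;(1))
    (4;(1,1))


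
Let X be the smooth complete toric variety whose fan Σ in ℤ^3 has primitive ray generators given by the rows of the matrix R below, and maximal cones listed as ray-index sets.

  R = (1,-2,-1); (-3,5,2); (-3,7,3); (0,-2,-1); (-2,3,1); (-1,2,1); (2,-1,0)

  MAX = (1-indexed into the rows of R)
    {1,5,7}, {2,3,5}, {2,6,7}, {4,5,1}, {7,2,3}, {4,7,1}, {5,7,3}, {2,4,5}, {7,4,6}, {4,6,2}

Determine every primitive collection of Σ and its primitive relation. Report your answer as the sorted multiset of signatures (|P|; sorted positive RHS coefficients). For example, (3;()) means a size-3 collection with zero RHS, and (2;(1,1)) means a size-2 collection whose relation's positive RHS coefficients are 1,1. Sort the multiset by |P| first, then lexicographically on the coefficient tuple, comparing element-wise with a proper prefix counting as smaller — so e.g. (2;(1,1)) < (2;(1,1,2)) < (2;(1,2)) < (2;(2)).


9 collections generate NE(X_Σ); each relation:

  {1,6}:  v_{1} + v_{6} = 0 — sig = (2;())
  {1,2}:  v_{1} + v_{2} = v_{5} — sig = (2;(1))
  {3,4}:  v_{3} + v_{4} = v_{2} — sig = (2;(1))
  {5,6}:  v_{5} + v_{6} = v_{2} — sig = (2;(1))
  {1,3}:  v_{1} + v_{3} = 2·v_{5} + v_{7} — sig = (2;(1,2))
  {3,6}:  v_{3} + v_{6} = 2·v_{2} + v_{7} — sig = (2;(1,2))
  {4,5,7}:  v_{4} + v_{5} + v_{7} = 0 — sig = (3;())
  {2,4,7}:  v_{2} + v_{4} + v_{7} = v_{6} — sig = (3;(1))
  {2,5,7}:  v_{2} + v_{5} + v_{7} = v_{3} — sig = (3;(1))

so the primitive-relation signature multiset is
    (2;())
    (2;(1))
    (2;(1))
    (2;(1))
    (2;(1,2))
    (2;(1,2))
    (3;())
    (3;(1))
    (3;(1))


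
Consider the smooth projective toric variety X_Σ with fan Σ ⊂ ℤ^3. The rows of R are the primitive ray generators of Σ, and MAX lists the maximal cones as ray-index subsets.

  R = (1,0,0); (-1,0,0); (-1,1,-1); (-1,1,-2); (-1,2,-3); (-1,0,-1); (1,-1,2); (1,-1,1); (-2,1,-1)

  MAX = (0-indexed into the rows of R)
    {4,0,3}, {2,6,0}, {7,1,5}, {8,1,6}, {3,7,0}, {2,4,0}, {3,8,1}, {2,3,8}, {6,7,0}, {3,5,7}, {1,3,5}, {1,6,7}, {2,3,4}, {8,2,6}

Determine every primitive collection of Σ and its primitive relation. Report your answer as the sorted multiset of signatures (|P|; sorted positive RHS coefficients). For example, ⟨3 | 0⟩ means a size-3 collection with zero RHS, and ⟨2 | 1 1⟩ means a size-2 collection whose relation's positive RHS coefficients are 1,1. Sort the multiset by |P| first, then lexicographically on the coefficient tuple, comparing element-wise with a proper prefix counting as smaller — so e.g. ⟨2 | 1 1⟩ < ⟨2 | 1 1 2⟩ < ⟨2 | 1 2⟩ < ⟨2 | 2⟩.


Primitive collections (17):

  • {0,1}:  v_{0} + v_{1} = 0  ⟹  sig = ⟨2 | 0⟩
  • {2,7}:  v_{2} + v_{7} = 0  ⟹  sig = ⟨2 | 0⟩
  • {3,6}:  v_{3} + v_{6} = 0  ⟹  sig = ⟨2 | 0⟩
  • {0,8}:  v_{0} + v_{8} = v_{2}  ⟹  sig = ⟨2 | 1⟩
  • {1,2}:  v_{1} + v_{2} = v_{8}  ⟹  sig = ⟨2 | 1⟩
  • {7,8}:  v_{7} + v_{8} = v_{1}  ⟹  sig = ⟨2 | 1⟩
  • {0,5}:  v_{0} + v_{5} = v_{3} + v_{7}  ⟹  sig = ⟨2 | 1 1⟩
  • {1,4}:  v_{1} + v_{4} = v_{2} + v_{3}  ⟹  sig = ⟨2 | 1 1⟩
  • {2,5}:  v_{2} + v_{5} = v_{1} + v_{3}  ⟹  sig = ⟨2 | 1 1⟩
  • {4,6}:  v_{4} + v_{6} = v_{0} + v_{2}  ⟹  sig = ⟨2 | 1 1⟩
  • {4,7}:  v_{4} + v_{7} = v_{0} + v_{3}  ⟹  sig = ⟨2 | 1 1⟩
  • {5,6}:  v_{5} + v_{6} = v_{1} + v_{7}  ⟹  sig = ⟨2 | 1 1⟩
  • {4,8}:  v_{4} + v_{8} = 2·v_{2} + v_{3}  ⟹  sig = ⟨2 | 1 2⟩
  • {5,8}:  v_{5} + v_{8} = 2·v_{1} + v_{3}  ⟹  sig = ⟨2 | 1 2⟩
  • {4,5}:  v_{4} + v_{5} = 2·v_{3}  ⟹  sig = ⟨2 | 2⟩
  • {0,2,3}:  v_{0} + v_{2} + v_{3} = v_{4}  ⟹  sig = ⟨3 | 1⟩
  • {1,3,7}:  v_{1} + v_{3} + v_{7} = v_{5}  ⟹  sig = ⟨3 | 1⟩

Sorted signature multiset PRS(X):
[⟨2 | 0⟩, ⟨2 | 0⟩, ⟨2 | 0⟩, ⟨2 | 1⟩, ⟨2 | 1⟩, ⟨2 | 1⟩, ⟨2 | 1 1⟩, ⟨2 | 1 1⟩, ⟨2 | 1 1⟩, ⟨2 | 1 1⟩, ⟨2 | 1 1⟩, ⟨2 | 1 1⟩, ⟨2 | 1 2⟩, ⟨2 | 1 2⟩, ⟨2 | 2⟩, ⟨3 | 1⟩, ⟨3 | 1⟩]


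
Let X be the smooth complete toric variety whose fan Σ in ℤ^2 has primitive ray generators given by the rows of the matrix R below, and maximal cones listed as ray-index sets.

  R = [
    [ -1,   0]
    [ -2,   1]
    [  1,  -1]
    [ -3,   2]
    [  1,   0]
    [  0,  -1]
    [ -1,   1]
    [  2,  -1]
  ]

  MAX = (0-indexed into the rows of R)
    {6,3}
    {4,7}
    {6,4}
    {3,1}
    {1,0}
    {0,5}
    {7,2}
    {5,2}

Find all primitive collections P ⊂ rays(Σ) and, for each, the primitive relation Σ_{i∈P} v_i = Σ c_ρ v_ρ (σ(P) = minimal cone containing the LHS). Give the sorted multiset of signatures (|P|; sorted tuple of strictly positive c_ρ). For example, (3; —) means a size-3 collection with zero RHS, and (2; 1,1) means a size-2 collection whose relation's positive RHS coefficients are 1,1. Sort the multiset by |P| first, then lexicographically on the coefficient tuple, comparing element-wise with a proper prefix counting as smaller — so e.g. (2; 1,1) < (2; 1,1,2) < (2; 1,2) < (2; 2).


20 minimal non-faces of Δ(Σ) (on 8 rays):

  P={0,4}:  v_{0} + v_{4} = 0 ; sig = (2; —)
  P={1,7}:  v_{1} + v_{7} = 0 ; sig = (2; —)
  P={2,6}:  v_{2} + v_{6} = 0 ; sig = (2; —)
  P={0,2}:  v_{0} + v_{2} = v_{5} ; sig = (2; 1)
  P={0,6}:  v_{0} + v_{6} = v_{1} ; sig = (2; 1)
  P={0,7}:  v_{0} + v_{7} = v_{2} ; sig = (2; 1)
  P={1,2}:  v_{1} + v_{2} = v_{0} ; sig = (2; 1)
  P={1,4}:  v_{1} + v_{4} = v_{6} ; sig = (2; 1)
  P={1,6}:  v_{1} + v_{6} = v_{3} ; sig = (2; 1)
  P={2,3}:  v_{2} + v_{3} = v_{1} ; sig = (2; 1)
  P={2,4}:  v_{2} + v_{4} = v_{7} ; sig = (2; 1)
  P={3,7}:  v_{3} + v_{7} = v_{6} ; sig = (2; 1)
  P={4,5}:  v_{4} + v_{5} = v_{2} ; sig = (2; 1)
  P={5,6}:  v_{5} + v_{6} = v_{0} ; sig = (2; 1)
  P={6,7}:  v_{6} + v_{7} = v_{4} ; sig = (2; 1)
  P={3,5}:  v_{3} + v_{5} = v_{0} + v_{1} ; sig = (2; 1,1)
  P={0,3}:  v_{0} + v_{3} = 2·v_{1} ; sig = (2; 2)
  P={1,5}:  v_{1} + v_{5} = 2·v_{0} ; sig = (2; 2)
  P={3,4}:  v_{3} + v_{4} = 2·v_{6} ; sig = (2; 2)
  P={5,7}:  v_{5} + v_{7} = 2·v_{2} ; sig = (2; 2)

so the primitive-relation signature multiset is
[(2; —), (2; —), (2; —), (2; 1), (2; 1), (2; 1), (2; 1), (2; 1), (2; 1), (2; 1), (2; 1), (2; 1), (2; 1), (2; 1), (2; 1), (2; 1,1), (2; 2), (2; 2), (2; 2), (2; 2)]


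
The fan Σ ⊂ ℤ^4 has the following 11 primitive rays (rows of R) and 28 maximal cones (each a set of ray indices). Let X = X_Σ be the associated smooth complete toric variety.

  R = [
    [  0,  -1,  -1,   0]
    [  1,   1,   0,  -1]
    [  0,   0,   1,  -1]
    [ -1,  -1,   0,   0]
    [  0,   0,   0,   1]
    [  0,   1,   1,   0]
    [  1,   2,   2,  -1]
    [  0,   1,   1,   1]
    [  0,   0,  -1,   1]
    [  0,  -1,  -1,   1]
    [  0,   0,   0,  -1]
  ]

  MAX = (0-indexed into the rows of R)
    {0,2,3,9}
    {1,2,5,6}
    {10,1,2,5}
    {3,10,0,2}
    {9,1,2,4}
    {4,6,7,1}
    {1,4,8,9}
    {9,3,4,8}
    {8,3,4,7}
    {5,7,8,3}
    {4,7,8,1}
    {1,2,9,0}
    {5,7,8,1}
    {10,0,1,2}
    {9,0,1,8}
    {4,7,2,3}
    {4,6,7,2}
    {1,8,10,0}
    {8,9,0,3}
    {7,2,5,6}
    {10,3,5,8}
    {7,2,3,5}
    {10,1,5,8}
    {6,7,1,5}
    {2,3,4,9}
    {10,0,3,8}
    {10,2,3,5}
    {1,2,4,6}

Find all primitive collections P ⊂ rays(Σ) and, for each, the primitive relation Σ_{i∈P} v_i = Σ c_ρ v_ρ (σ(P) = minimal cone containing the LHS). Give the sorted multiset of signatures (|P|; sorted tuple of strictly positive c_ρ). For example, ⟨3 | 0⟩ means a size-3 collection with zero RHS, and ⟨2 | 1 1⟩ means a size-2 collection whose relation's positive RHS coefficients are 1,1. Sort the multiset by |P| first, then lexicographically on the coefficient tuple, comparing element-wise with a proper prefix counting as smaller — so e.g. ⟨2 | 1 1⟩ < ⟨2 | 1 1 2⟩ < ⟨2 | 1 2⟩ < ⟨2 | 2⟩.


17 collections generate NE(X_Σ); each relation:

  • {0,5}:  v_{0} + v_{5} = 0  ⟹  sig = ⟨2 | 0⟩
  • {2,8}:  v_{2} + v_{8} = 0  ⟹  sig = ⟨2 | 0⟩
  • {4,10}:  v_{4} + v_{10} = 0  ⟹  sig = ⟨2 | 0⟩
  • {0,4}:  v_{0} + v_{4} = v_{9}  ⟹  sig = ⟨2 | 1⟩
  • {0,7}:  v_{0} + v_{7} = v_{4}  ⟹  sig = ⟨2 | 1⟩
  • {1,3}:  v_{1} + v_{3} = v_{10}  ⟹  sig = ⟨2 | 1⟩
  • {4,5}:  v_{4} + v_{5} = v_{7}  ⟹  sig = ⟨2 | 1⟩
  • {5,9}:  v_{5} + v_{9} = v_{4}  ⟹  sig = ⟨2 | 1⟩
  • {7,10}:  v_{7} + v_{10} = v_{5}  ⟹  sig = ⟨2 | 1⟩
  • {9,10}:  v_{9} + v_{10} = v_{0}  ⟹  sig = ⟨2 | 1⟩
  • {3,6}:  v_{3} + v_{6} = v_{2} + v_{5}  ⟹  sig = ⟨2 | 1 1⟩
  • {6,8}:  v_{6} + v_{8} = v_{1} + v_{7}  ⟹  sig = ⟨2 | 1 1⟩
  • {0,6}:  v_{0} + v_{6} = v_{1} + v_{2} + v_{4}  ⟹  sig = ⟨2 | 1 1 1⟩
  • {6,10}:  v_{6} + v_{10} = v_{1} + v_{2} + v_{5}  ⟹  sig = ⟨2 | 1 1 1⟩
  • {6,9}:  v_{6} + v_{9} = v_{1} + v_{2} + 2·v_{4}  ⟹  sig = ⟨2 | 1 1 2⟩
  • {7,9}:  v_{7} + v_{9} = 2·v_{4}  ⟹  sig = ⟨2 | 2⟩
  • {1,2,7}:  v_{1} + v_{2} + v_{7} = v_{6}  ⟹  sig = ⟨3 | 1⟩

Signatures (|P|; sorted positive RHS coefficients), sorted:
[⟨2 | 0⟩, ⟨2 | 0⟩, ⟨2 | 0⟩, ⟨2 | 1⟩, ⟨2 | 1⟩, ⟨2 | 1⟩, ⟨2 | 1⟩, ⟨2 | 1⟩, ⟨2 | 1⟩, ⟨2 | 1⟩, ⟨2 | 1 1⟩, ⟨2 | 1 1⟩, ⟨2 | 1 1 1⟩, ⟨2 | 1 1 1⟩, ⟨2 | 1 1 2⟩, ⟨2 | 2⟩, ⟨3 | 1⟩]


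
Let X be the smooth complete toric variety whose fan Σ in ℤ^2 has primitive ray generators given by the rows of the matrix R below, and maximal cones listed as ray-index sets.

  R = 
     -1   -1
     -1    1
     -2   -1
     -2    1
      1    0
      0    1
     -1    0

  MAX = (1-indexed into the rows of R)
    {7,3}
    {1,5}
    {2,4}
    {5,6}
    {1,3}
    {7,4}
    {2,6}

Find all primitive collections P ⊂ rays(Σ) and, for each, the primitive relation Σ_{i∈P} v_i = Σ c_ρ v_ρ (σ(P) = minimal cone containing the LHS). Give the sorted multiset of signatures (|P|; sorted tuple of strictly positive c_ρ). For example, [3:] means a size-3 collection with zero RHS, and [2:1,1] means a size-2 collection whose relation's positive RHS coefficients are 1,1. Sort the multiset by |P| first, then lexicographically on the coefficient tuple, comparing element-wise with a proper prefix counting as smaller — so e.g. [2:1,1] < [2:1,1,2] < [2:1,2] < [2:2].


14 collections generate NE(X_Σ); each relation:

  P = {5,7}:  v_{5} + v_{7} = 0  ⇒ sig = [2:]
  P = {1,6}:  v_{1} + v_{6} = v_{7}  ⇒ sig = [2:1]
  P = {1,7}:  v_{1} + v_{7} = v_{3}  ⇒ sig = [2:1]
  P = {2,5}:  v_{2} + v_{5} = v_{6}  ⇒ sig = [2:1]
  P = {2,7}:  v_{2} + v_{7} = v_{4}  ⇒ sig = [2:1]
  P = {3,5}:  v_{3} + v_{5} = v_{1}  ⇒ sig = [2:1]
  P = {4,5}:  v_{4} + v_{5} = v_{2}  ⇒ sig = [2:1]
  P = {6,7}:  v_{6} + v_{7} = v_{2}  ⇒ sig = [2:1]
  P = {1,2}:  v_{1} + v_{2} = 2·v_{7}  ⇒ sig = [2:2]
  P = {3,6}:  v_{3} + v_{6} = 2·v_{7}  ⇒ sig = [2:2]
  P = {4,6}:  v_{4} + v_{6} = 2·v_{2}  ⇒ sig = [2:2]
  P = {1,4}:  v_{1} + v_{4} = 3·v_{7}  ⇒ sig = [2:3]
  P = {2,3}:  v_{2} + v_{3} = 3·v_{7}  ⇒ sig = [2:3]
  P = {3,4}:  v_{3} + v_{4} = 4·v_{7}  ⇒ sig = [2:4]

Sorted signature multiset PRS(X):
    |P|=2: 14 collections, coeffs (), (1), (1), (1), (1), (1), (1), (1), (2), (2), (2), (3), (3), (4)


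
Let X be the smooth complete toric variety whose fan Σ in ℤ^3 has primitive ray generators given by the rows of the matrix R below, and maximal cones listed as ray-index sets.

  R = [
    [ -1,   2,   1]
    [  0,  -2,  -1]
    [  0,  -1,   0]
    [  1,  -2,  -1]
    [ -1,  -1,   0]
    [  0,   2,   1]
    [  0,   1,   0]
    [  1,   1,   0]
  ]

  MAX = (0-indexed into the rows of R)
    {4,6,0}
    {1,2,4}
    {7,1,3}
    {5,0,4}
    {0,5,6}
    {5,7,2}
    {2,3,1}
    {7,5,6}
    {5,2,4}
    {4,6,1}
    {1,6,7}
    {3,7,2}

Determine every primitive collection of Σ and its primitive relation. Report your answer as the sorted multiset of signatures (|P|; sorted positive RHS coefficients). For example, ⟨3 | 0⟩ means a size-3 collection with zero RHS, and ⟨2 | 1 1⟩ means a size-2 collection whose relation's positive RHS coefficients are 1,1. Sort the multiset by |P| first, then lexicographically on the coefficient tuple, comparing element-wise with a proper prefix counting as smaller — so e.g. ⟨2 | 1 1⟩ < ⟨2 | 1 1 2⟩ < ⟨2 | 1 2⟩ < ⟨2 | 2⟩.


12 collections generate NE(X_Σ); each relation:

  • {0,3}:  v_{0} + v_{3} = 0 — sig = ⟨2 | 0⟩
  • {1,5}:  v_{1} + v_{5} = 0 — sig = ⟨2 | 0⟩
  • {2,6}:  v_{2} + v_{6} = 0 — sig = ⟨2 | 0⟩
  • {4,7}:  v_{4} + v_{7} = 0 — sig = ⟨2 | 0⟩
  • {0,1}:  v_{0} + v_{1} = v_{4} + v_{6} — sig = ⟨2 | 1 1⟩
  • {0,2}:  v_{0} + v_{2} = v_{4} + v_{5} — sig = ⟨2 | 1 1⟩
  • {0,7}:  v_{0} + v_{7} = v_{5} + v_{6} — sig = ⟨2 | 1 1⟩
  • {3,4}:  v_{3} + v_{4} = v_{1} + v_{2} — sig = ⟨2 | 1 1⟩
  • {3,5}:  v_{3} + v_{5} = v_{2} + v_{7} — sig = ⟨2 | 1 1⟩
  • {3,6}:  v_{3} + v_{6} = v_{1} + v_{7} — sig = ⟨2 | 1 1⟩
  • {1,2,7}:  v_{1} + v_{2} + v_{7} = v_{3} — sig = ⟨3 | 1⟩
  • {4,5,6}:  v_{4} + v_{5} + v_{6} = v_{0} — sig = ⟨3 | 1⟩

Hence PRS(X_Σ) =
{ ⟨2 | 0⟩ ×4,  ⟨2 | 1 1⟩ ×6,  ⟨3 | 1⟩ ×2 }


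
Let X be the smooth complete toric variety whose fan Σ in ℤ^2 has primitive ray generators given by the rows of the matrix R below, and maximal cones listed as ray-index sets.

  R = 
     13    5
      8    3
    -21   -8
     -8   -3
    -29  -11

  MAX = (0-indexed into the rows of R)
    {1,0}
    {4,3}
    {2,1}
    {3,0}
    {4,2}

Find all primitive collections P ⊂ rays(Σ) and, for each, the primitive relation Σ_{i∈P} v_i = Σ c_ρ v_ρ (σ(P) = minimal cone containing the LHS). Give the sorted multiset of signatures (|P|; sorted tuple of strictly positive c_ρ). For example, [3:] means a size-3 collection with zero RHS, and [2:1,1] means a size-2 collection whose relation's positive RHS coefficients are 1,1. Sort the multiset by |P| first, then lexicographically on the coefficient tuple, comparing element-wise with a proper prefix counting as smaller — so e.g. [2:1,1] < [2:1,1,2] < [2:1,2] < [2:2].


Σ has 5 primitive collections:

  • {1,3}:  v_{1} + v_{3} = 0 ; sig = [2:]
  • {0,2}:  v_{0} + v_{2} = v_{3} ; sig = [2:1]
  • {1,4}:  v_{1} + v_{4} = v_{2} ; sig = [2:1]
  • {2,3}:  v_{2} + v_{3} = v_{4} ; sig = [2:1]
  • {0,4}:  v_{0} + v_{4} = 2·v_{3} ; sig = [2:2]

so the primitive-relation signature multiset is
{ [2:],  [2:1] ×3,  [2:2] }


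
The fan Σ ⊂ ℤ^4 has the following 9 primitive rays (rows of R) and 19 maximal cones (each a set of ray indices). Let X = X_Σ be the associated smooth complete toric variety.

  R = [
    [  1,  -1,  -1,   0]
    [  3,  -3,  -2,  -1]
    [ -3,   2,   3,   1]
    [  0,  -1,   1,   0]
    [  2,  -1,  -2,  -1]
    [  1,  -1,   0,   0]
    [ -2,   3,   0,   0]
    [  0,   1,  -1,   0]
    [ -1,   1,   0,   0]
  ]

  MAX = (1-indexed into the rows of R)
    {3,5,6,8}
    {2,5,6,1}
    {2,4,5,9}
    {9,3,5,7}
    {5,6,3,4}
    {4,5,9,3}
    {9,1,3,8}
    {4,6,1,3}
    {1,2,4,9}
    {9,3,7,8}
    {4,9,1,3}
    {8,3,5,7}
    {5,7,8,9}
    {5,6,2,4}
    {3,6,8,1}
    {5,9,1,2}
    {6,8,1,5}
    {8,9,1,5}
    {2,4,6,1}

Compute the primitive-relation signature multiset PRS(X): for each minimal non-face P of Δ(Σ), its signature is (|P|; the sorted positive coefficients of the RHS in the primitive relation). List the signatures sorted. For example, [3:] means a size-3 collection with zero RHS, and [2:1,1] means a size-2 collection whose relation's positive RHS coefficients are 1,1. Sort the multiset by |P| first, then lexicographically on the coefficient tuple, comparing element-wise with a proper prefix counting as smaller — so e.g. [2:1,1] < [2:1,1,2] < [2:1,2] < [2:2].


11 minimal non-faces of Δ(Σ) (on 9 rays):

  {4,8}:  v_{4} + v_{8} = 0  so sig = [2:]
  {6,9}:  v_{6} + v_{9} = 0  so sig = [2:]
  {2,3}:  v_{2} + v_{3} = v_{4}  so sig = [2:1]
  {1,7}:  v_{1} + v_{7} = v_{8} + v_{9}  so sig = [2:1,1]
  {2,7}:  v_{2} + v_{7} = v_{5} + v_{9}  so sig = [2:1,1]
  {2,8}:  v_{2} + v_{8} = v_{1} + v_{5}  so sig = [2:1,1]
  {4,7}:  v_{4} + v_{7} = v_{3} + v_{5} + v_{9}  so sig = [2:1,1,1]
  {6,7}:  v_{6} + v_{7} = v_{3} + v_{5} + v_{8}  so sig = [2:1,1,1]
  {1,3,5}:  v_{1} + v_{3} + v_{5} = 0  so sig = [3:]
  {1,4,5}:  v_{1} + v_{4} + v_{5} = v_{2}  so sig = [3:1]
  {3,5,8,9}:  v_{3} + v_{5} + v_{8} + v_{9} = v_{7}  so sig = [4:1]

Signatures (|P|; sorted positive RHS coefficients), sorted:
    [2:]
    [2:]
    [2:1]
    [2:1,1]
    [2:1,1]
    [2:1,1]
    [2:1,1,1]
    [2:1,1,1]
    [3:]
    [3:1]
    [4:1]


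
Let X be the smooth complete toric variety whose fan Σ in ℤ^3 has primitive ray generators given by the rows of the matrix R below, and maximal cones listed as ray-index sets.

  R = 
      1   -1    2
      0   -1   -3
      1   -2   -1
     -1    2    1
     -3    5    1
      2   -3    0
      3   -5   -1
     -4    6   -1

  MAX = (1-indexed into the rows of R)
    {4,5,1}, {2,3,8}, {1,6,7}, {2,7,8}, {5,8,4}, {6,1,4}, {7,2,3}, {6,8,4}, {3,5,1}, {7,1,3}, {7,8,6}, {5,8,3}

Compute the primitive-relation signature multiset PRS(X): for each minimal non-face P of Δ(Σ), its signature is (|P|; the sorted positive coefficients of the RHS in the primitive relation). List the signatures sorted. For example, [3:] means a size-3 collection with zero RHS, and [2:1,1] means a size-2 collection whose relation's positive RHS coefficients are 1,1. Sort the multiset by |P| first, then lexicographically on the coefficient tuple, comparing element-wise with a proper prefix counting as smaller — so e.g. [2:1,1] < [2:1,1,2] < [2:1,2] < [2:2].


The 11 primitive collections of Σ (r=8, n=3):

  P={3,4}:  v_{3} + v_{4} = 0  ⇒ sig = [2:]
  P={5,7}:  v_{5} + v_{7} = 0  ⇒ sig = [2:]
  P={1,2}:  v_{1} + v_{2} = v_{3}  ⇒ sig = [2:1]
  P={1,8}:  v_{1} + v_{8} = v_{5}  ⇒ sig = [2:1]
  P={3,6}:  v_{3} + v_{6} = v_{7}  ⇒ sig = [2:1]
  P={4,7}:  v_{4} + v_{7} = v_{6}  ⇒ sig = [2:1]
  P={5,6}:  v_{5} + v_{6} = v_{4}  ⇒ sig = [2:1]
  P={2,4}:  v_{2} + v_{4} = v_{7} + v_{8}  ⇒ sig = [2:1,1]
  P={2,5}:  v_{2} + v_{5} = v_{3} + v_{8}  ⇒ sig = [2:1,1]
  P={2,6}:  v_{2} + v_{6} = 2·v_{7} + v_{8}  ⇒ sig = [2:1,2]
  P={3,7,8}:  v_{3} + v_{7} + v_{8} = v_{2}  ⇒ sig = [3:1]

Hence PRS(X_Σ) =
    |P|=2: 10 collections, coeffs (), (), (1), (1), (1), (1), (1), (1,1), (1,1), (1,2)
    |P|=3: 1 collection, coeffs (1)


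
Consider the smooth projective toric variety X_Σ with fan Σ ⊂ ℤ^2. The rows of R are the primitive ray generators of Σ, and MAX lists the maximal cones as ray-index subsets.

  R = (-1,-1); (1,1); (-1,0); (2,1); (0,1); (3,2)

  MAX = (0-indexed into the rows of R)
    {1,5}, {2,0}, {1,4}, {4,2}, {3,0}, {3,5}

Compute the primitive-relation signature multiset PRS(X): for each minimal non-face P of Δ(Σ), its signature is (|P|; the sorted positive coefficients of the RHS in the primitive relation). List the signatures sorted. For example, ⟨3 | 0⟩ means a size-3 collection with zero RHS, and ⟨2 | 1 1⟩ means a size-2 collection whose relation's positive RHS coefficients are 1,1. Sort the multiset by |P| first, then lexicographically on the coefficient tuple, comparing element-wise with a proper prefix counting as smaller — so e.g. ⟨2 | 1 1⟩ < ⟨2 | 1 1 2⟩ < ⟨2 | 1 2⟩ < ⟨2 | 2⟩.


Σ has 9 primitive collections:

  P={0,1}:  v_{0} + v_{1} = 0  so sig = ⟨2 | 0⟩
  P={0,4}:  v_{0} + v_{4} = v_{2}  so sig = ⟨2 | 1⟩
  P={0,5}:  v_{0} + v_{5} = v_{3}  so sig = ⟨2 | 1⟩
  P={1,2}:  v_{1} + v_{2} = v_{4}  so sig = ⟨2 | 1⟩
  P={1,3}:  v_{1} + v_{3} = v_{5}  so sig = ⟨2 | 1⟩
  P={2,3}:  v_{2} + v_{3} = v_{1}  so sig = ⟨2 | 1⟩
  P={2,5}:  v_{2} + v_{5} = 2·v_{1}  so sig = ⟨2 | 2⟩
  P={3,4}:  v_{3} + v_{4} = 2·v_{1}  so sig = ⟨2 | 2⟩
  P={4,5}:  v_{4} + v_{5} = 3·v_{1}  so sig = ⟨2 | 3⟩

Sorted signature multiset PRS(X):
    |P|=2: 9 collections, coeffs (), (1), (1), (1), (1), (1), (2), (2), (3)
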